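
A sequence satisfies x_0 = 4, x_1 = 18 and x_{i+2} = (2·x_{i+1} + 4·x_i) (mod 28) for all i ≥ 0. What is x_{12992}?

16

We have x_0 = 4; x_1 = 18; x_2 = 24; x_3 = 8; x_4 = 0; x_5 = 4; x_6 = 8; x_7 = 4; x_8 = 12; x_9 = 12; x_{10} = 16; x_{11} = 24; x_{12} = 0; x_{13} = 12; x_{14} = 24; x_{15} = 12; x_{16} = 8; x_{17} = 8; x_{18} = 20; x_{19} = 16; x_{20} = 0; x_{21} = 8; x_{22} = 16; x_{23} = 8; x_{24} = 24; x_{25} = 24; x_{26} = 4; x_{27} = 20; x_{28} = 0; x_{29} = 24; x_{30} = 20; x_{31} = 24; x_{32} = 16; x_{33} = 16; x_{34} = 12; x_{35} = 4; x_{36} = 0; x_{37} = 16; x_{38} = 4; x_{39} = 16; x_{40} = 20; x_{41} = 20; x_{42} = 8; x_{43} = 12; x_{44} = 0; x_{45} = 20; x_{46} = 12; x_{47} = 20; x_{48} = 4; x_{49} = 4; x_{50} = 24; x_{51} = 8.
Since (x_{50}, x_{51}) = (x_2, x_3) = (24, 8) (two consecutive terms determine the rest), the sequence is eventually periodic: after a pre-period of length 2 it cycles with period 48.
For i ≥ 2, x_i depends only on (i - 2) mod 48. (12992 - 2) mod 48 = 30, so x_{12992} = x_{32} = 16.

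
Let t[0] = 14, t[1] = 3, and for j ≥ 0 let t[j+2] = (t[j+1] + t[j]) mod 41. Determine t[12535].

Computing terms: t[0] = 14, t[1] = 3, t[2] = 17, t[3] = 20, t[4] = 37, t[5] = 16, t[6] = 12, t[7] = 28, t[8] = 40, t[9] = 27, t[10] = 26, t[11] = 12, t[12] = 38, t[13] = 9, t[14] = 6, t[15] = 15, t[16] = 21, t[17] = 36, t[18] = 16, t[19] = 11, t[20] = 27, t[21] = 38, t[22] = 24, t[23] = 21, t[24] = 4, t[25] = 25, t[26] = 29, t[27] = 13, t[28] = 1, t[29] = 14, t[30] = 15, t[31] = 29, t[32] = 3, t[33] = 32, t[34] = 35, t[35] = 26, t[36] = 20, t[37] = 5, t[38] = 25, t[39] = 30, t[40] = 14, t[41] = 3.
The sequence repeats with period 40.
So t[12535] = t[0 + ((12535-0) mod 40)] = t[15] = 15.

15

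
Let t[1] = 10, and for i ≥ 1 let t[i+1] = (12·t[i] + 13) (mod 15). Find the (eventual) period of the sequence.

We have t[1] = 10; t[2] = 13; t[3] = 4; t[4] = 1; t[5] = 10.
Since t[5] = t[1] = 10, the sequence is periodic with period 4.

4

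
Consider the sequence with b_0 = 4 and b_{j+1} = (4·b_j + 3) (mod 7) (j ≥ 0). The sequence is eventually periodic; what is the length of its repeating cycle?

3

We have b_0 = 4,  b_1 = 5,  b_2 = 2,  b_3 = 4.
The sequence repeats with period 3.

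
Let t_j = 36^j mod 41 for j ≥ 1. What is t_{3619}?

8

We have t_1 = 36; t_2 = 25; t_3 = 39; t_4 = 10; t_5 = 32; t_6 = 4; t_7 = 21; t_8 = 18; t_9 = 33; t_{10} = 40; t_{11} = 5; t_{12} = 16; t_{13} = 2; t_{14} = 31; t_{15} = 9; t_{16} = 37; t_{17} = 20; t_{18} = 23; t_{19} = 8; t_{20} = 1; t_{21} = 36.
The sequence repeats with period 20.
(3619 - 1) mod 20 = 18, so t_{3619} = t_{19} = 8.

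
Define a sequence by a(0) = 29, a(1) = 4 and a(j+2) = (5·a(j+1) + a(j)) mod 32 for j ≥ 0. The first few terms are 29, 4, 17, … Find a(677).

We have a(0) = 29,  a(1) = 4,  a(2) = 17,  a(3) = 25,  a(4) = 14,  a(5) = 31,  a(6) = 9,  a(7) = 12,  a(8) = 5,  a(9) = 5,  a(10) = 30,  a(11) = 27,  a(12) = 5,  a(13) = 20,  a(14) = 9,  a(15) = 1,  a(16) = 14,  a(17) = 7,  a(18) = 17,  a(19) = 28,  a(20) = 29,  a(21) = 13,  a(22) = 30,  a(23) = 3,  a(24) = 13,  a(25) = 4,  a(26) = 1,  a(27) = 9,  a(28) = 14,  a(29) = 15,  a(30) = 25,  a(31) = 12,  a(32) = 21,  a(33) = 21,  a(34) = 30,  a(35) = 11,  a(36) = 21,  a(37) = 20,  a(38) = 25,  a(39) = 17,  a(40) = 14,  a(41) = 23,  a(42) = 1,  a(43) = 28,  a(44) = 13,  a(45) = 29,  a(46) = 30,  a(47) = 19,  a(48) = 29,  a(49) = 4.
The sequence repeats with period 48.
(677 - 0) mod 48 = 5, so a(677) = a(5) = 31.

31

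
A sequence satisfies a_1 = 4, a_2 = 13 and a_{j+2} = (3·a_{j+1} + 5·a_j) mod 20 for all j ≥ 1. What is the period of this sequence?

12

We have a_1 = 4; a_2 = 13; a_3 = 19; a_4 = 2; a_5 = 1; a_6 = 13; a_7 = 4; a_8 = 17; a_9 = 11; a_{10} = 18; a_{11} = 9; a_{12} = 17; a_{13} = 16; a_{14} = 13; a_{15} = 19.
Since (a_{14}, a_{15}) = (a_2, a_3) = (13, 19) (two consecutive terms determine the rest), the sequence is eventually periodic: after a pre-period of length 1 it cycles with period 12.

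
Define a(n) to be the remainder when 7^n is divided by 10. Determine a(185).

7

Computing terms: a(1) = 7,  a(2) = 9,  a(3) = 3,  a(4) = 1,  a(5) = 7.
Since a(5) = a(1) = 7, the sequence is periodic with period 4.
So a(185) = a(1 + ((185-1) mod 4)) = a(1) = 7.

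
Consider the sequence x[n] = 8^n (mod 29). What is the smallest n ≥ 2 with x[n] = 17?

7

Listing terms: x[1] = 8; x[2] = 6; x[3] = 19; x[4] = 7; x[5] = 27; x[6] = 13; x[7] = 17; x[8] = 20; x[9] = 15; x[10] = 4; x[11] = 3; x[12] = 24; x[13] = 18; x[14] = 28; x[15] = 21; x[16] = 23; x[17] = 10; x[18] = 22; x[19] = 2; x[20] = 16; x[21] = 12; x[22] = 9; x[23] = 14; x[24] = 25; x[25] = 26; x[26] = 5; x[27] = 11; x[28] = 1; x[29] = 8.
Since x[29] = x[1] = 8, the sequence is periodic with period 28.
The value 17 first appears (with n ≥ 2) at x[7].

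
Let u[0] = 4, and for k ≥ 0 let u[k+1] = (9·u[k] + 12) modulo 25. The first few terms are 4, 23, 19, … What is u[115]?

18

We have u[0] = 4; u[1] = 23; u[2] = 19; u[3] = 8; u[4] = 9; u[5] = 18; u[6] = 24; u[7] = 3; u[8] = 14; u[9] = 13; u[10] = 4.
Since u[10] = u[0] = 4, the sequence is periodic with period 10.
(115 - 0) mod 10 = 5, so u[115] = u[5] = 18.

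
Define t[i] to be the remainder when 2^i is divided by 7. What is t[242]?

Listing terms: t[0] = 1,  t[1] = 2,  t[2] = 4,  t[3] = 1.
The sequence repeats with period 3.
So t[242] = t[0 + ((242-0) mod 3)] = t[2] = 4.

4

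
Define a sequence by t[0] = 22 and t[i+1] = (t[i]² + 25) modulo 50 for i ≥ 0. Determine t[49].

41

Listing terms: t[0] = 22,  t[1] = 9,  t[2] = 6,  t[3] = 11,  t[4] = 46,  t[5] = 41,  t[6] = 6.
Since t[6] = t[2] = 6, the sequence is eventually periodic: after a pre-period of length 2 it cycles with period 4.
For i ≥ 2, t[i] depends only on (i - 2) mod 4. (49 - 2) mod 4 = 3, so t[49] = t[5] = 41.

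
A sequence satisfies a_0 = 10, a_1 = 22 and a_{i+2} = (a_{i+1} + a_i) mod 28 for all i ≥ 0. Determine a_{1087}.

26

We have a_0 = 10; a_1 = 22; a_2 = 4; a_3 = 26; a_4 = 2; a_5 = 0; a_6 = 2; a_7 = 2; a_8 = 4; a_9 = 6; a_{10} = 10; a_{11} = 16; a_{12} = 26; a_{13} = 14; a_{14} = 12; a_{15} = 26; a_{16} = 10; a_{17} = 8; a_{18} = 18; a_{19} = 26; a_{20} = 16; a_{21} = 14; a_{22} = 2; a_{23} = 16; a_{24} = 18; a_{25} = 6; a_{26} = 24; a_{27} = 2; a_{28} = 26; a_{29} = 0; a_{30} = 26; a_{31} = 26; a_{32} = 24; a_{33} = 22; a_{34} = 18; a_{35} = 12; a_{36} = 2; a_{37} = 14; a_{38} = 16; a_{39} = 2; a_{40} = 18; a_{41} = 20; a_{42} = 10; a_{43} = 2; a_{44} = 12; a_{45} = 14; a_{46} = 26; a_{47} = 12; a_{48} = 10; a_{49} = 22.
The sequence repeats with period 48.
(1087 - 0) mod 48 = 31, so a_{1087} = a_{31} = 26.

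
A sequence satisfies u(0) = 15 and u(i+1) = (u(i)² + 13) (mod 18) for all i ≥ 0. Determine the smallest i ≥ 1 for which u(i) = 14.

Listing terms: u(0) = 15,  u(1) = 4,  u(2) = 11,  u(3) = 8,  u(4) = 5,  u(5) = 2,  u(6) = 17,  u(7) = 14,  u(8) = 11.
Since u(8) = u(2) = 11, the sequence is eventually periodic: after a pre-period of length 2 it cycles with period 6.
The value 14 first appears (with i ≥ 1) at u(7).

7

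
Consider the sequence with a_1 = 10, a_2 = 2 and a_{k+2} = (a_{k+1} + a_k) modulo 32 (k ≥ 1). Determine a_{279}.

We have a_1 = 10, a_2 = 2, a_3 = 12, a_4 = 14, a_5 = 26, a_6 = 8, a_7 = 2, a_8 = 10, a_9 = 12, a_{10} = 22, a_{11} = 2, a_{12} = 24, a_{13} = 26, a_{14} = 18, a_{15} = 12, a_{16} = 30, a_{17} = 10, a_{18} = 8, a_{19} = 18, a_{20} = 26, a_{21} = 12, a_{22} = 6, a_{23} = 18, a_{24} = 24, a_{25} = 10, a_{26} = 2.
Since (a_{25}, a_{26}) = (a_1, a_2) = (10, 2) (two consecutive terms determine the rest), the sequence is periodic with period 24.
(279 - 1) mod 24 = 14, so a_{279} = a_{15} = 12.

12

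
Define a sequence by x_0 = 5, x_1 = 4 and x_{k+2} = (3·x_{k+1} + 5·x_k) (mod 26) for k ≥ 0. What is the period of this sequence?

Listing terms: x_0 = 5; x_1 = 4; x_2 = 11; x_3 = 1; x_4 = 6; x_5 = 23; x_6 = 21; x_7 = 22; x_8 = 15; x_9 = 25; x_{10} = 20; x_{11} = 3; x_{12} = 5; x_{13} = 4.
Since (x_{12}, x_{13}) = (x_0, x_1) = (5, 4) (two consecutive terms determine the rest), the sequence is periodic with period 12.

12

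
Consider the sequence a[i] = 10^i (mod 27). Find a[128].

Computing terms: a[0] = 1,  a[1] = 10,  a[2] = 19,  a[3] = 1.
Since a[3] = a[0] = 1, the sequence is periodic with period 3.
(128 - 0) mod 3 = 2, so a[128] = a[2] = 19.

19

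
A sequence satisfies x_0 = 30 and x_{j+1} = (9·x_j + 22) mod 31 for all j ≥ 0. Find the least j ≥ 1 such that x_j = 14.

Computing terms: x_0 = 30, x_1 = 13, x_2 = 15, x_3 = 2, x_4 = 9, x_5 = 10, x_6 = 19, x_7 = 7, x_8 = 23, x_9 = 12, x_{10} = 6, x_{11} = 14, x_{12} = 24, x_{13} = 21, x_{14} = 25, x_{15} = 30.
Since x_{15} = x_0 = 30, the sequence is periodic with period 15.
The value 14 first appears (with j ≥ 1) at x_{11}.

11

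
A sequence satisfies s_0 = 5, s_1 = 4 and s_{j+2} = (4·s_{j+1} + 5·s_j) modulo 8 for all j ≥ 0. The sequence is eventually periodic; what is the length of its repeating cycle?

4

We have s_0 = 5; s_1 = 4; s_2 = 1; s_3 = 0; s_4 = 5; s_5 = 4.
The sequence repeats with period 4.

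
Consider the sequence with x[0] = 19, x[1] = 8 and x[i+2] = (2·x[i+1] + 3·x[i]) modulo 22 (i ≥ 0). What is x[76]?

5

Listing terms: x[0] = 19, x[1] = 8, x[2] = 7, x[3] = 16, x[4] = 9, x[5] = 0, x[6] = 5, x[7] = 10, x[8] = 13, x[9] = 12, x[10] = 19, x[11] = 8.
The sequence repeats with period 10.
(76 - 0) mod 10 = 6, so x[76] = x[6] = 5.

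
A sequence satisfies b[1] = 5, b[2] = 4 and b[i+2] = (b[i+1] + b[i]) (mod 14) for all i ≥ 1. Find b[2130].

Listing terms: b[1] = 5, b[2] = 4, b[3] = 9, b[4] = 13, b[5] = 8, b[6] = 7, b[7] = 1, b[8] = 8, b[9] = 9, b[10] = 3, b[11] = 12, b[12] = 1, b[13] = 13, b[14] = 0, b[15] = 13, b[16] = 13, b[17] = 12, b[18] = 11, b[19] = 9, b[20] = 6, b[21] = 1, b[22] = 7, b[23] = 8, b[24] = 1, b[25] = 9, b[26] = 10, b[27] = 5, b[28] = 1, b[29] = 6, b[30] = 7, b[31] = 13, b[32] = 6, b[33] = 5, b[34] = 11, b[35] = 2, b[36] = 13, b[37] = 1, b[38] = 0, b[39] = 1, b[40] = 1, b[41] = 2, b[42] = 3, b[43] = 5, b[44] = 8, b[45] = 13, b[46] = 7, b[47] = 6, b[48] = 13, b[49] = 5, b[50] = 4.
The sequence repeats with period 48.
(2130 - 1) mod 48 = 17, so b[2130] = b[18] = 11.

11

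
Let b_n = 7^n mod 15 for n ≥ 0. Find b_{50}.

b_0 = 1,  b_1 = 7,  b_2 = 4,  b_3 = 13,  b_4 = 1.
Since b_4 = b_0 = 1, the sequence is periodic with period 4.
So b_{50} = b_{0 + ((50-0) mod 4)} = b_2 = 4.

4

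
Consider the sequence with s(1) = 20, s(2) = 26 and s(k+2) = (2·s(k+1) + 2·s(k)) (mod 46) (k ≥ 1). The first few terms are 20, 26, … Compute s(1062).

s(1) = 20; s(2) = 26; s(3) = 0; s(4) = 6; s(5) = 12; s(6) = 36; s(7) = 4; s(8) = 34; s(9) = 30; s(10) = 36; s(11) = 40; s(12) = 14; s(13) = 16; s(14) = 14; s(15) = 14; s(16) = 10; s(17) = 2; s(18) = 24; s(19) = 6; s(20) = 14; s(21) = 40; s(22) = 16; s(23) = 20; s(24) = 26.
Since (s(23), s(24)) = (s(1), s(2)) = (20, 26) (two consecutive terms determine the rest), the sequence is periodic with period 22.
(1062 - 1) mod 22 = 5, so s(1062) = s(6) = 36.

36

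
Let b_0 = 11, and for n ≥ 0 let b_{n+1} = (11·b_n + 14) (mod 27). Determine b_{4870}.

8

Computing terms: b_0 = 11, b_1 = 0, b_2 = 14, b_3 = 6, b_4 = 26, b_5 = 3, b_6 = 20, b_7 = 18, b_8 = 23, b_9 = 24, b_{10} = 8, b_{11} = 21, b_{12} = 2, b_{13} = 9, b_{14} = 5, b_{15} = 15, b_{16} = 17, b_{17} = 12, b_{18} = 11.
The sequence repeats with period 18.
So b_{4870} = b_{0 + ((4870-0) mod 18)} = b_{10} = 8.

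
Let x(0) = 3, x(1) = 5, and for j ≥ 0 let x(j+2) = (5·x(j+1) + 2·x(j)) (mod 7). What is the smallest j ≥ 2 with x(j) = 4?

Computing terms: x(0) = 3, x(1) = 5, x(2) = 3, x(3) = 4, x(4) = 5, x(5) = 5, x(6) = 0, x(7) = 3, x(8) = 1, x(9) = 4, x(10) = 1, x(11) = 6, x(12) = 4, x(13) = 4, x(14) = 0, x(15) = 1, x(16) = 5, x(17) = 6, x(18) = 5, x(19) = 2, x(20) = 6, x(21) = 6, x(22) = 0, x(23) = 5, x(24) = 4, x(25) = 2, x(26) = 4, x(27) = 3, x(28) = 2, x(29) = 2, x(30) = 0, x(31) = 4, x(32) = 6, x(33) = 3, x(34) = 6, x(35) = 1, x(36) = 3, x(37) = 3, x(38) = 0, x(39) = 6, x(40) = 2, x(41) = 1, x(42) = 2, x(43) = 5, x(44) = 1, x(45) = 1, x(46) = 0, x(47) = 2, x(48) = 3, x(49) = 5.
The sequence repeats with period 48.
The value 4 first appears (with j ≥ 2) at x(3).

3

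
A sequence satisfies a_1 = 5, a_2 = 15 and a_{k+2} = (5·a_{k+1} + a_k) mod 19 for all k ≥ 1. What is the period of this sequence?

Computing terms: a_1 = 5,  a_2 = 15,  a_3 = 4,  a_4 = 16,  a_5 = 8,  a_6 = 18,  a_7 = 3,  a_8 = 14,  a_9 = 16,  a_{10} = 18,  a_{11} = 11,  a_{12} = 16,  a_{13} = 15,  a_{14} = 15,  a_{15} = 14,  a_{16} = 9,  a_{17} = 2,  a_{18} = 0,  a_{19} = 2,  a_{20} = 10,  a_{21} = 14,  a_{22} = 4,  a_{23} = 15,  a_{24} = 3,  a_{25} = 11,  a_{26} = 1,  a_{27} = 16,  a_{28} = 5,  a_{29} = 3,  a_{30} = 1,  a_{31} = 8,  a_{32} = 3,  a_{33} = 4,  a_{34} = 4,  a_{35} = 5,  a_{36} = 10,  a_{37} = 17,  a_{38} = 0,  a_{39} = 17,  a_{40} = 9,  a_{41} = 5,  a_{42} = 15.
Since (a_{41}, a_{42}) = (a_1, a_2) = (5, 15) (two consecutive terms determine the rest), the sequence is periodic with period 40.

40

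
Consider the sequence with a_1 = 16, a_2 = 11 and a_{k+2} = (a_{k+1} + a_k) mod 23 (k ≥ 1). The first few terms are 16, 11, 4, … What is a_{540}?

We have a_1 = 16,  a_2 = 11,  a_3 = 4,  a_4 = 15,  a_5 = 19,  a_6 = 11,  a_7 = 7,  a_8 = 18,  a_9 = 2,  a_{10} = 20,  a_{11} = 22,  a_{12} = 19,  a_{13} = 18,  a_{14} = 14,  a_{15} = 9,  a_{16} = 0,  a_{17} = 9,  a_{18} = 9,  a_{19} = 18,  a_{20} = 4,  a_{21} = 22,  a_{22} = 3,  a_{23} = 2,  a_{24} = 5,  a_{25} = 7,  a_{26} = 12,  a_{27} = 19,  a_{28} = 8,  a_{29} = 4,  a_{30} = 12,  a_{31} = 16,  a_{32} = 5,  a_{33} = 21,  a_{34} = 3,  a_{35} = 1,  a_{36} = 4,  a_{37} = 5,  a_{38} = 9,  a_{39} = 14,  a_{40} = 0,  a_{41} = 14,  a_{42} = 14,  a_{43} = 5,  a_{44} = 19,  a_{45} = 1,  a_{46} = 20,  a_{47} = 21,  a_{48} = 18,  a_{49} = 16,  a_{50} = 11.
The sequence repeats with period 48.
(540 - 1) mod 48 = 11, so a_{540} = a_{12} = 19.

19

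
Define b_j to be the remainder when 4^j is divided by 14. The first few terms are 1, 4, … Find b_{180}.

Computing terms: b_0 = 1; b_1 = 4; b_2 = 2; b_3 = 8; b_4 = 4.
Since b_4 = b_1 = 4, the sequence is eventually periodic: after a pre-period of length 1 it cycles with period 3.
For j ≥ 1, b_j depends only on (j - 1) mod 3. (180 - 1) mod 3 = 2, so b_{180} = b_3 = 8.

8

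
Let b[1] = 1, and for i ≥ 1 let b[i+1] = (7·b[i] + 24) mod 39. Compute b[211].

4

b[1] = 1,  b[2] = 31,  b[3] = 7,  b[4] = 34,  b[5] = 28,  b[6] = 25,  b[7] = 4,  b[8] = 13,  b[9] = 37,  b[10] = 10,  b[11] = 16,  b[12] = 19,  b[13] = 1.
Since b[13] = b[1] = 1, the sequence is periodic with period 12.
(211 - 1) mod 12 = 6, so b[211] = b[7] = 4.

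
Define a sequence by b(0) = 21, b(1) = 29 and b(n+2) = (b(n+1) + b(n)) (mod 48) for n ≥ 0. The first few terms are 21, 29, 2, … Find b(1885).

37

Computing terms: b(0) = 21,  b(1) = 29,  b(2) = 2,  b(3) = 31,  b(4) = 33,  b(5) = 16,  b(6) = 1,  b(7) = 17,  b(8) = 18,  b(9) = 35,  b(10) = 5,  b(11) = 40,  b(12) = 45,  b(13) = 37,  b(14) = 34,  b(15) = 23,  b(16) = 9,  b(17) = 32,  b(18) = 41,  b(19) = 25,  b(20) = 18,  b(21) = 43,  b(22) = 13,  b(23) = 8,  b(24) = 21,  b(25) = 29.
Since (b(24), b(25)) = (b(0), b(1)) = (21, 29) (two consecutive terms determine the rest), the sequence is periodic with period 24.
So b(1885) = b(0 + ((1885-0) mod 24)) = b(13) = 37.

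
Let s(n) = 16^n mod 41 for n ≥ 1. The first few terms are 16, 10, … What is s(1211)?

16

Computing terms: s(1) = 16; s(2) = 10; s(3) = 37; s(4) = 18; s(5) = 1; s(6) = 16.
Since s(6) = s(1) = 16, the sequence is periodic with period 5.
So s(1211) = s(1 + ((1211-1) mod 5)) = s(1) = 16.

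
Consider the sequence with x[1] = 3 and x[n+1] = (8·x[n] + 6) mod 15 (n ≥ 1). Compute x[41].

x[1] = 3,  x[2] = 0,  x[3] = 6,  x[4] = 9,  x[5] = 3.
Since x[5] = x[1] = 3, the sequence is periodic with period 4.
So x[41] = x[1 + ((41-1) mod 4)] = x[1] = 3.

3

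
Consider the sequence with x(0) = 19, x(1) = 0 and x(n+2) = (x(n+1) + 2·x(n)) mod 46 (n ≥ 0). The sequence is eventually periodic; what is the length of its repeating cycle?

22

Computing terms: x(0) = 19; x(1) = 0; x(2) = 38; x(3) = 38; x(4) = 22; x(5) = 6; x(6) = 4; x(7) = 16; x(8) = 24; x(9) = 10; x(10) = 12; x(11) = 32; x(12) = 10; x(13) = 28; x(14) = 2; x(15) = 12; x(16) = 16; x(17) = 40; x(18) = 26; x(19) = 14; x(20) = 20; x(21) = 2; x(22) = 42; x(23) = 0; x(24) = 38.
Since (x(23), x(24)) = (x(1), x(2)) = (0, 38) (two consecutive terms determine the rest), the sequence is eventually periodic: after a pre-period of length 1 it cycles with period 22.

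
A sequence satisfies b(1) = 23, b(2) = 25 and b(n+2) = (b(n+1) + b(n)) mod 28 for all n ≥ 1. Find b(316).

Listing terms: b(1) = 23, b(2) = 25, b(3) = 20, b(4) = 17, b(5) = 9, b(6) = 26, b(7) = 7, b(8) = 5, b(9) = 12, b(10) = 17, b(11) = 1, b(12) = 18, b(13) = 19, b(14) = 9, b(15) = 0, b(16) = 9, b(17) = 9, b(18) = 18, b(19) = 27, b(20) = 17, b(21) = 16, b(22) = 5, b(23) = 21, b(24) = 26, b(25) = 19, b(26) = 17, b(27) = 8, b(28) = 25, b(29) = 5, b(30) = 2, b(31) = 7, b(32) = 9, b(33) = 16, b(34) = 25, b(35) = 13, b(36) = 10, b(37) = 23, b(38) = 5, b(39) = 0, b(40) = 5, b(41) = 5, b(42) = 10, b(43) = 15, b(44) = 25, b(45) = 12, b(46) = 9, b(47) = 21, b(48) = 2, b(49) = 23, b(50) = 25.
Since (b(49), b(50)) = (b(1), b(2)) = (23, 25) (two consecutive terms determine the rest), the sequence is periodic with period 48.
So b(316) = b(1 + ((316-1) mod 48)) = b(28) = 25.

25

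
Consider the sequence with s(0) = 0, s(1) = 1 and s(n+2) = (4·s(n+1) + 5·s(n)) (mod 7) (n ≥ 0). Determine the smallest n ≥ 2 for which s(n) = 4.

Computing terms: s(0) = 0,  s(1) = 1,  s(2) = 4,  s(3) = 0,  s(4) = 6,  s(5) = 3,  s(6) = 0,  s(7) = 1.
The sequence repeats with period 6.
The value 4 first appears (with n ≥ 2) at s(2).

2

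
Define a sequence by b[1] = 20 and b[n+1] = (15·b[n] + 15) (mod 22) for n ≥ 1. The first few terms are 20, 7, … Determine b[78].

21

Listing terms: b[1] = 20, b[2] = 7, b[3] = 10, b[4] = 11, b[5] = 4, b[6] = 9, b[7] = 18, b[8] = 21, b[9] = 0, b[10] = 15, b[11] = 20.
The sequence repeats with period 10.
So b[78] = b[1 + ((78-1) mod 10)] = b[8] = 21.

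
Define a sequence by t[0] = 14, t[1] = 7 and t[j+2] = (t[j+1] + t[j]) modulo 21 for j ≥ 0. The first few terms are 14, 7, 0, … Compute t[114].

Computing terms: t[0] = 14; t[1] = 7; t[2] = 0; t[3] = 7; t[4] = 7; t[5] = 14; t[6] = 0; t[7] = 14; t[8] = 14; t[9] = 7.
Since (t[8], t[9]) = (t[0], t[1]) = (14, 7) (two consecutive terms determine the rest), the sequence is periodic with period 8.
(114 - 0) mod 8 = 2, so t[114] = t[2] = 0.

0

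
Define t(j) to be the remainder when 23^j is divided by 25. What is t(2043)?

We have t(1) = 23; t(2) = 4; t(3) = 17; t(4) = 16; t(5) = 18; t(6) = 14; t(7) = 22; t(8) = 6; t(9) = 13; t(10) = 24; t(11) = 2; t(12) = 21; t(13) = 8; t(14) = 9; t(15) = 7; t(16) = 11; t(17) = 3; t(18) = 19; t(19) = 12; t(20) = 1; t(21) = 23.
Since t(21) = t(1) = 23, the sequence is periodic with period 20.
(2043 - 1) mod 20 = 2, so t(2043) = t(3) = 17.

17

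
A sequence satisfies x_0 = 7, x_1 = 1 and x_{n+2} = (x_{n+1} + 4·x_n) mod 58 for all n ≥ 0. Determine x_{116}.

49

Listing terms: x_0 = 7; x_1 = 1; x_2 = 29; x_3 = 33; x_4 = 33; x_5 = 49; x_6 = 7; x_7 = 29; x_8 = 57; x_9 = 57; x_{10} = 53; x_{11} = 49; x_{12} = 29; x_{13} = 51; x_{14} = 51; x_{15} = 23; x_{16} = 53; x_{17} = 29; x_{18} = 9; x_{19} = 9; x_{20} = 45; x_{21} = 23; x_{22} = 29; x_{23} = 5; x_{24} = 5; x_{25} = 25; x_{26} = 45; x_{27} = 29; x_{28} = 35; x_{29} = 35; x_{30} = 1; x_{31} = 25; x_{32} = 29; x_{33} = 13; x_{34} = 13; x_{35} = 7; x_{36} = 1.
The sequence repeats with period 35.
So x_{116} = x_{0 + ((116-0) mod 35)} = x_{11} = 49.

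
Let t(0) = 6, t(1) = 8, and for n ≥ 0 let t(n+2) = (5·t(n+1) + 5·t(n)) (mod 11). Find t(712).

4

Listing terms: t(0) = 6, t(1) = 8, t(2) = 4, t(3) = 5, t(4) = 1, t(5) = 8, t(6) = 1, t(7) = 1, t(8) = 10, t(9) = 0, t(10) = 6, t(11) = 8.
The sequence repeats with period 10.
(712 - 0) mod 10 = 2, so t(712) = t(2) = 4.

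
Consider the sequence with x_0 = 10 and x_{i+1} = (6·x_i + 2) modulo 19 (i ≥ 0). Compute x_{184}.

Listing terms: x_0 = 10; x_1 = 5; x_2 = 13; x_3 = 4; x_4 = 7; x_5 = 6; x_6 = 0; x_7 = 2; x_8 = 14; x_9 = 10.
Since x_9 = x_0 = 10, the sequence is periodic with period 9.
So x_{184} = x_{0 + ((184-0) mod 9)} = x_4 = 7.

7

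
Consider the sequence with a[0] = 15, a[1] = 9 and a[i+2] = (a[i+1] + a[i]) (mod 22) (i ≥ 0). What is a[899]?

Listing terms: a[0] = 15,  a[1] = 9,  a[2] = 2,  a[3] = 11,  a[4] = 13,  a[5] = 2,  a[6] = 15,  a[7] = 17,  a[8] = 10,  a[9] = 5,  a[10] = 15,  a[11] = 20,  a[12] = 13,  a[13] = 11,  a[14] = 2,  a[15] = 13,  a[16] = 15,  a[17] = 6,  a[18] = 21,  a[19] = 5,  a[20] = 4,  a[21] = 9,  a[22] = 13,  a[23] = 0,  a[24] = 13,  a[25] = 13,  a[26] = 4,  a[27] = 17,  a[28] = 21,  a[29] = 16,  a[30] = 15,  a[31] = 9.
The sequence repeats with period 30.
So a[899] = a[0 + ((899-0) mod 30)] = a[29] = 16.

16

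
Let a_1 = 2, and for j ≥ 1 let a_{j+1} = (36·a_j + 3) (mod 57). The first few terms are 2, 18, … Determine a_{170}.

6

We have a_1 = 2, a_2 = 18, a_3 = 24, a_4 = 12, a_5 = 36, a_6 = 45, a_7 = 27, a_8 = 6, a_9 = 48, a_{10} = 21, a_{11} = 18.
Since a_{11} = a_2 = 18, the sequence is eventually periodic: after a pre-period of length 1 it cycles with period 9.
For j ≥ 2, a_j depends only on (j - 2) mod 9. (170 - 2) mod 9 = 6, so a_{170} = a_8 = 6.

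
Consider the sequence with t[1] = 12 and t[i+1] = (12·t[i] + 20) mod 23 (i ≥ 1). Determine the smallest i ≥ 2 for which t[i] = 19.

t[1] = 12, t[2] = 3, t[3] = 10, t[4] = 2, t[5] = 21, t[6] = 19, t[7] = 18, t[8] = 6, t[9] = 0, t[10] = 20, t[11] = 7, t[12] = 12.
Since t[12] = t[1] = 12, the sequence is periodic with period 11.
The value 19 first appears (with i ≥ 2) at t[6].

6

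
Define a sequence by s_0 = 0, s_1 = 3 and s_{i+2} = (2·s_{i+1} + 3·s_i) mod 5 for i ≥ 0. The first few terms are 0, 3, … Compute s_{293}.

We have s_0 = 0,  s_1 = 3,  s_2 = 1,  s_3 = 1,  s_4 = 0,  s_5 = 3.
Since (s_4, s_5) = (s_0, s_1) = (0, 3) (two consecutive terms determine the rest), the sequence is periodic with period 4.
(293 - 0) mod 4 = 1, so s_{293} = s_1 = 3.

3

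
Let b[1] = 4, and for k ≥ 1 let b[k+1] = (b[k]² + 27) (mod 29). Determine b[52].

21

Listing terms: b[1] = 4,  b[2] = 14,  b[3] = 20,  b[4] = 21,  b[5] = 4.
Since b[5] = b[1] = 4, the sequence is periodic with period 4.
(52 - 1) mod 4 = 3, so b[52] = b[4] = 21.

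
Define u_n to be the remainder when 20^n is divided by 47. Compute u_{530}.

Listing terms: u_1 = 20; u_2 = 24; u_3 = 10; u_4 = 12; u_5 = 5; u_6 = 6; u_7 = 26; u_8 = 3; u_9 = 13; u_{10} = 25; u_{11} = 30; u_{12} = 36; u_{13} = 15; u_{14} = 18; u_{15} = 31; u_{16} = 9; u_{17} = 39; u_{18} = 28; u_{19} = 43; u_{20} = 14; u_{21} = 45; u_{22} = 7; u_{23} = 46; u_{24} = 27; u_{25} = 23; u_{26} = 37; u_{27} = 35; u_{28} = 42; u_{29} = 41; u_{30} = 21; u_{31} = 44; u_{32} = 34; u_{33} = 22; u_{34} = 17; u_{35} = 11; u_{36} = 32; u_{37} = 29; u_{38} = 16; u_{39} = 38; u_{40} = 8; u_{41} = 19; u_{42} = 4; u_{43} = 33; u_{44} = 2; u_{45} = 40; u_{46} = 1; u_{47} = 20.
Since u_{47} = u_1 = 20, the sequence is periodic with period 46.
(530 - 1) mod 46 = 23, so u_{530} = u_{24} = 27.

27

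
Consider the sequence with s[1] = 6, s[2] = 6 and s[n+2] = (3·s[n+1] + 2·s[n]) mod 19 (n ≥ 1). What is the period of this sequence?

18

Computing terms: s[1] = 6, s[2] = 6, s[3] = 11, s[4] = 7, s[5] = 5, s[6] = 10, s[7] = 2, s[8] = 7, s[9] = 6, s[10] = 13, s[11] = 13, s[12] = 8, s[13] = 12, s[14] = 14, s[15] = 9, s[16] = 17, s[17] = 12, s[18] = 13, s[19] = 6, s[20] = 6.
Since (s[19], s[20]) = (s[1], s[2]) = (6, 6) (two consecutive terms determine the rest), the sequence is periodic with period 18.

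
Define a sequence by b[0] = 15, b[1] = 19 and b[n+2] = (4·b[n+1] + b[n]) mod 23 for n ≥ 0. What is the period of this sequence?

16

We have b[0] = 15, b[1] = 19, b[2] = 22, b[3] = 15, b[4] = 13, b[5] = 21, b[6] = 5, b[7] = 18, b[8] = 8, b[9] = 4, b[10] = 1, b[11] = 8, b[12] = 10, b[13] = 2, b[14] = 18, b[15] = 5, b[16] = 15, b[17] = 19.
The sequence repeats with period 16.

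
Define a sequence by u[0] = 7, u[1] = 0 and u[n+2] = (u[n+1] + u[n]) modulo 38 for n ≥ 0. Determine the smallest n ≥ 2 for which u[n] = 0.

19

u[0] = 7; u[1] = 0; u[2] = 7; u[3] = 7; u[4] = 14; u[5] = 21; u[6] = 35; u[7] = 18; u[8] = 15; u[9] = 33; u[10] = 10; u[11] = 5; u[12] = 15; u[13] = 20; u[14] = 35; u[15] = 17; u[16] = 14; u[17] = 31; u[18] = 7; u[19] = 0.
Since (u[18], u[19]) = (u[0], u[1]) = (7, 0) (two consecutive terms determine the rest), the sequence is periodic with period 18.
The value 0 next appears (with n ≥ 2) at u[19].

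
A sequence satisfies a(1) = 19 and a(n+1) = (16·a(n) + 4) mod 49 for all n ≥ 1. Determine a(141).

46

Listing terms: a(1) = 19; a(2) = 14; a(3) = 32; a(4) = 26; a(5) = 28; a(6) = 11; a(7) = 33; a(8) = 42; a(9) = 39; a(10) = 40; a(11) = 7; a(12) = 18; a(13) = 47; a(14) = 21; a(15) = 46; a(16) = 5; a(17) = 35; a(18) = 25; a(19) = 12; a(20) = 0; a(21) = 4; a(22) = 19.
Since a(22) = a(1) = 19, the sequence is periodic with period 21.
(141 - 1) mod 21 = 14, so a(141) = a(15) = 46.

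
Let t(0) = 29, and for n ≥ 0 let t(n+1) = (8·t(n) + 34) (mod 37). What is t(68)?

6

We have t(0) = 29, t(1) = 7, t(2) = 16, t(3) = 14, t(4) = 35, t(5) = 18, t(6) = 30, t(7) = 15, t(8) = 6, t(9) = 8, t(10) = 24, t(11) = 4, t(12) = 29.
Since t(12) = t(0) = 29, the sequence is periodic with period 12.
(68 - 0) mod 12 = 8, so t(68) = t(8) = 6.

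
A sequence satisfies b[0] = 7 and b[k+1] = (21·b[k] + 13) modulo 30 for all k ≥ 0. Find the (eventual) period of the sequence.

10

We have b[0] = 7,  b[1] = 10,  b[2] = 13,  b[3] = 16,  b[4] = 19,  b[5] = 22,  b[6] = 25,  b[7] = 28,  b[8] = 1,  b[9] = 4,  b[10] = 7.
Since b[10] = b[0] = 7, the sequence is periodic with period 10.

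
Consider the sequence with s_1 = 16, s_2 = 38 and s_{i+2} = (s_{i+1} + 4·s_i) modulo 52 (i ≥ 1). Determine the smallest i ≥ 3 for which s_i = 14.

Listing terms: s_1 = 16; s_2 = 38; s_3 = 50; s_4 = 46; s_5 = 38; s_6 = 14; s_7 = 10; s_8 = 14; s_9 = 2; s_{10} = 6; s_{11} = 14; s_{12} = 38; s_{13} = 42; s_{14} = 38; s_{15} = 50.
Since (s_{14}, s_{15}) = (s_2, s_3) = (38, 50) (two consecutive terms determine the rest), the sequence is eventually periodic: after a pre-period of length 1 it cycles with period 12.
The value 14 first appears (with i ≥ 3) at s_6.

6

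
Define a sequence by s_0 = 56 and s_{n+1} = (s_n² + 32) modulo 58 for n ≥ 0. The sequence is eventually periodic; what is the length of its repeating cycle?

5

We have s_0 = 56, s_1 = 36, s_2 = 52, s_3 = 10, s_4 = 16, s_5 = 56.
The sequence repeats with period 5.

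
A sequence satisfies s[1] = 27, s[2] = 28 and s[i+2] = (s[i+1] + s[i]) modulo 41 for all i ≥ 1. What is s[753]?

2

We have s[1] = 27; s[2] = 28; s[3] = 14; s[4] = 1; s[5] = 15; s[6] = 16; s[7] = 31; s[8] = 6; s[9] = 37; s[10] = 2; s[11] = 39; s[12] = 0; s[13] = 39; s[14] = 39; s[15] = 37; s[16] = 35; s[17] = 31; s[18] = 25; s[19] = 15; s[20] = 40; s[21] = 14; s[22] = 13; s[23] = 27; s[24] = 40; s[25] = 26; s[26] = 25; s[27] = 10; s[28] = 35; s[29] = 4; s[30] = 39; s[31] = 2; s[32] = 0; s[33] = 2; s[34] = 2; s[35] = 4; s[36] = 6; s[37] = 10; s[38] = 16; s[39] = 26; s[40] = 1; s[41] = 27; s[42] = 28.
Since (s[41], s[42]) = (s[1], s[2]) = (27, 28) (two consecutive terms determine the rest), the sequence is periodic with period 40.
(753 - 1) mod 40 = 32, so s[753] = s[33] = 2.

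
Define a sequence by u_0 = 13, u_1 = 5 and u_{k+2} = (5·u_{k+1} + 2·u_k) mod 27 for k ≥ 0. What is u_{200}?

24

u_0 = 13; u_1 = 5; u_2 = 24; u_3 = 22; u_4 = 23; u_5 = 24; u_6 = 4; u_7 = 14; u_8 = 24; u_9 = 13; u_{10} = 5.
Since (u_9, u_{10}) = (u_0, u_1) = (13, 5) (two consecutive terms determine the rest), the sequence is periodic with period 9.
So u_{200} = u_{0 + ((200-0) mod 9)} = u_2 = 24.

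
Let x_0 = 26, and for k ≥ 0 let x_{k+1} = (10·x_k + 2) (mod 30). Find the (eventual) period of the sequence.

Listing terms: x_0 = 26; x_1 = 22; x_2 = 12; x_3 = 2; x_4 = 22.
Since x_4 = x_1 = 22, the sequence is eventually periodic: after a pre-period of length 1 it cycles with period 3.

3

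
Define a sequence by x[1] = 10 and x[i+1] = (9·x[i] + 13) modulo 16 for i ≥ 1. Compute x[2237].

We have x[1] = 10,  x[2] = 7,  x[3] = 12,  x[4] = 9,  x[5] = 14,  x[6] = 11,  x[7] = 0,  x[8] = 13,  x[9] = 2,  x[10] = 15,  x[11] = 4,  x[12] = 1,  x[13] = 6,  x[14] = 3,  x[15] = 8,  x[16] = 5,  x[17] = 10.
Since x[17] = x[1] = 10, the sequence is periodic with period 16.
So x[2237] = x[1 + ((2237-1) mod 16)] = x[13] = 6.

6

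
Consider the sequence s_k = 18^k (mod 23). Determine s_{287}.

18

Listing terms: s_0 = 1, s_1 = 18, s_2 = 2, s_3 = 13, s_4 = 4, s_5 = 3, s_6 = 8, s_7 = 6, s_8 = 16, s_9 = 12, s_{10} = 9, s_{11} = 1.
Since s_{11} = s_0 = 1, the sequence is periodic with period 11.
(287 - 0) mod 11 = 1, so s_{287} = s_1 = 18.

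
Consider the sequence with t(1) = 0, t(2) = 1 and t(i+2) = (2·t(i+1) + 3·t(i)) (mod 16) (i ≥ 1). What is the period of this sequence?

16

t(1) = 0,  t(2) = 1,  t(3) = 2,  t(4) = 7,  t(5) = 4,  t(6) = 13,  t(7) = 6,  t(8) = 3,  t(9) = 8,  t(10) = 9,  t(11) = 10,  t(12) = 15,  t(13) = 12,  t(14) = 5,  t(15) = 14,  t(16) = 11,  t(17) = 0,  t(18) = 1.
Since (t(17), t(18)) = (t(1), t(2)) = (0, 1) (two consecutive terms determine the rest), the sequence is periodic with period 16.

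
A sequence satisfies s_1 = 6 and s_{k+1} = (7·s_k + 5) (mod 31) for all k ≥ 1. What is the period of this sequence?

We have s_1 = 6, s_2 = 16, s_3 = 24, s_4 = 18, s_5 = 7, s_6 = 23, s_7 = 11, s_8 = 20, s_9 = 21, s_{10} = 28, s_{11} = 15, s_{12} = 17, s_{13} = 0, s_{14} = 5, s_{15} = 9, s_{16} = 6.
Since s_{16} = s_1 = 6, the sequence is periodic with period 15.

15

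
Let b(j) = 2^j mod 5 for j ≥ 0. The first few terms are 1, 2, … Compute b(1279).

3

b(0) = 1; b(1) = 2; b(2) = 4; b(3) = 3; b(4) = 1.
Since b(4) = b(0) = 1, the sequence is periodic with period 4.
(1279 - 0) mod 4 = 3, so b(1279) = b(3) = 3.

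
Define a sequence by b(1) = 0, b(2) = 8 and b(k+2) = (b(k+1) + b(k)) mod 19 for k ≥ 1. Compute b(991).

0

Listing terms: b(1) = 0, b(2) = 8, b(3) = 8, b(4) = 16, b(5) = 5, b(6) = 2, b(7) = 7, b(8) = 9, b(9) = 16, b(10) = 6, b(11) = 3, b(12) = 9, b(13) = 12, b(14) = 2, b(15) = 14, b(16) = 16, b(17) = 11, b(18) = 8, b(19) = 0, b(20) = 8.
Since (b(19), b(20)) = (b(1), b(2)) = (0, 8) (two consecutive terms determine the rest), the sequence is periodic with period 18.
So b(991) = b(1 + ((991-1) mod 18)) = b(1) = 0.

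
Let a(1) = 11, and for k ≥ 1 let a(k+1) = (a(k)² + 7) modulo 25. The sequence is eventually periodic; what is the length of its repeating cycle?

Listing terms: a(1) = 11; a(2) = 3; a(3) = 16; a(4) = 13; a(5) = 1; a(6) = 8; a(7) = 21; a(8) = 23; a(9) = 11.
The sequence repeats with period 8.

8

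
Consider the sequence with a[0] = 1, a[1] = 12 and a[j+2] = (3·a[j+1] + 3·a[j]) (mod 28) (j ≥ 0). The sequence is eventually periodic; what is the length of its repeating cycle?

We have a[0] = 1, a[1] = 12, a[2] = 11, a[3] = 13, a[4] = 16, a[5] = 3, a[6] = 1, a[7] = 12.
Since (a[6], a[7]) = (a[0], a[1]) = (1, 12) (two consecutive terms determine the rest), the sequence is periodic with period 6.

6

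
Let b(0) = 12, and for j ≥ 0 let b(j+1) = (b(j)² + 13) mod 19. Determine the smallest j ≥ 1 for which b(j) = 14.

6

Computing terms: b(0) = 12, b(1) = 5, b(2) = 0, b(3) = 13, b(4) = 11, b(5) = 1, b(6) = 14, b(7) = 0.
Since b(7) = b(2) = 0, the sequence is eventually periodic: after a pre-period of length 2 it cycles with period 5.
The value 14 first appears (with j ≥ 1) at b(6).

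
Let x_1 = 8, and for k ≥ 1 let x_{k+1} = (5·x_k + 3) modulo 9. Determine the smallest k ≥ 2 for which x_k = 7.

Listing terms: x_1 = 8; x_2 = 7; x_3 = 2; x_4 = 4; x_5 = 5; x_6 = 1; x_7 = 8.
The sequence repeats with period 6.
The value 7 first appears (with k ≥ 2) at x_2.

2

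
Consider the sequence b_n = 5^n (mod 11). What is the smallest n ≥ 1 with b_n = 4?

We have b_0 = 1; b_1 = 5; b_2 = 3; b_3 = 4; b_4 = 9; b_5 = 1.
Since b_5 = b_0 = 1, the sequence is periodic with period 5.
The value 4 first appears (with n ≥ 1) at b_3.

3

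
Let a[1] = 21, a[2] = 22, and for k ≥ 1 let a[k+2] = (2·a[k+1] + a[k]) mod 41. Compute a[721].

21

Listing terms: a[1] = 21; a[2] = 22; a[3] = 24; a[4] = 29; a[5] = 0; a[6] = 29; a[7] = 17; a[8] = 22; a[9] = 20; a[10] = 21; a[11] = 21; a[12] = 22.
The sequence repeats with period 10.
So a[721] = a[1 + ((721-1) mod 10)] = a[1] = 21.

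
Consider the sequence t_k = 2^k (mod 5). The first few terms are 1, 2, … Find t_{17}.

2

t_0 = 1,  t_1 = 2,  t_2 = 4,  t_3 = 3,  t_4 = 1.
Since t_4 = t_0 = 1, the sequence is periodic with period 4.
So t_{17} = t_{0 + ((17-0) mod 4)} = t_1 = 2.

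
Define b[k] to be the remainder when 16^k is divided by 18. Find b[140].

4

Listing terms: b[0] = 1,  b[1] = 16,  b[2] = 4,  b[3] = 10,  b[4] = 16.
Since b[4] = b[1] = 16, the sequence is eventually periodic: after a pre-period of length 1 it cycles with period 3.
For k ≥ 1, b[k] depends only on (k - 1) mod 3. (140 - 1) mod 3 = 1, so b[140] = b[2] = 4.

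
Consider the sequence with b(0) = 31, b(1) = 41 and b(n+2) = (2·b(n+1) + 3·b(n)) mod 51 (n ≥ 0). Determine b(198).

28

b(0) = 31; b(1) = 41; b(2) = 22; b(3) = 14; b(4) = 43; b(5) = 26; b(6) = 28; b(7) = 32; b(8) = 46; b(9) = 35; b(10) = 4; b(11) = 11; b(12) = 34; b(13) = 50; b(14) = 49; b(15) = 44; b(16) = 31; b(17) = 41.
Since (b(16), b(17)) = (b(0), b(1)) = (31, 41) (two consecutive terms determine the rest), the sequence is periodic with period 16.
So b(198) = b(0 + ((198-0) mod 16)) = b(6) = 28.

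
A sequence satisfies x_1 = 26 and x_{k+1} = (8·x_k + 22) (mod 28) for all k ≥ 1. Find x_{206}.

x_1 = 26; x_2 = 6; x_3 = 14; x_4 = 22; x_5 = 2; x_6 = 10; x_7 = 18; x_8 = 26.
The sequence repeats with period 7.
So x_{206} = x_{1 + ((206-1) mod 7)} = x_3 = 14.

14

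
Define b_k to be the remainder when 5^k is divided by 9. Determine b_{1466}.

7

We have b_1 = 5; b_2 = 7; b_3 = 8; b_4 = 4; b_5 = 2; b_6 = 1; b_7 = 5.
Since b_7 = b_1 = 5, the sequence is periodic with period 6.
(1466 - 1) mod 6 = 1, so b_{1466} = b_2 = 7.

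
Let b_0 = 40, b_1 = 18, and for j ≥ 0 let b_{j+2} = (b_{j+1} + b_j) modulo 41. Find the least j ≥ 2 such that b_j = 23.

21

We have b_0 = 40; b_1 = 18; b_2 = 17; b_3 = 35; b_4 = 11; b_5 = 5; b_6 = 16; b_7 = 21; b_8 = 37; b_9 = 17; b_{10} = 13; b_{11} = 30; b_{12} = 2; b_{13} = 32; b_{14} = 34; b_{15} = 25; b_{16} = 18; b_{17} = 2; b_{18} = 20; b_{19} = 22; b_{20} = 1; b_{21} = 23; b_{22} = 24; b_{23} = 6; b_{24} = 30; b_{25} = 36; b_{26} = 25; b_{27} = 20; b_{28} = 4; b_{29} = 24; b_{30} = 28; b_{31} = 11; b_{32} = 39; b_{33} = 9; b_{34} = 7; b_{35} = 16; b_{36} = 23; b_{37} = 39; b_{38} = 21; b_{39} = 19; b_{40} = 40; b_{41} = 18.
The sequence repeats with period 40.
The value 23 first appears (with j ≥ 2) at b_{21}.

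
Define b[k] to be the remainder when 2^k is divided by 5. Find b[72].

1

Computing terms: b[0] = 1, b[1] = 2, b[2] = 4, b[3] = 3, b[4] = 1.
The sequence repeats with period 4.
So b[72] = b[0 + ((72-0) mod 4)] = b[0] = 1.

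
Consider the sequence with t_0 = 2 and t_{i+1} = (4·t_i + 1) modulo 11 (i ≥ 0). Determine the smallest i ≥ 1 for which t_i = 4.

Listing terms: t_0 = 2; t_1 = 9; t_2 = 4; t_3 = 6; t_4 = 3; t_5 = 2.
The sequence repeats with period 5.
The value 4 first appears (with i ≥ 1) at t_2.

2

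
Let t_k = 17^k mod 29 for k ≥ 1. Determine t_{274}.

t_1 = 17, t_2 = 28, t_3 = 12, t_4 = 1, t_5 = 17.
Since t_5 = t_1 = 17, the sequence is periodic with period 4.
So t_{274} = t_{1 + ((274-1) mod 4)} = t_2 = 28.

28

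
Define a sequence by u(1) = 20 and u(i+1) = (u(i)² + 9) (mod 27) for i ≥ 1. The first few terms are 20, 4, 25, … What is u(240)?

We have u(1) = 20,  u(2) = 4,  u(3) = 25,  u(4) = 13,  u(5) = 16,  u(6) = 22,  u(7) = 7,  u(8) = 4.
Since u(8) = u(2) = 4, the sequence is eventually periodic: after a pre-period of length 1 it cycles with period 6.
For i ≥ 2, u(i) depends only on (i - 2) mod 6. (240 - 2) mod 6 = 4, so u(240) = u(6) = 22.

22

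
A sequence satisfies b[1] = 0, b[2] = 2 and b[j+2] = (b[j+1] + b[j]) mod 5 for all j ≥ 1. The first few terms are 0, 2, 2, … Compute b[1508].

1

b[1] = 0, b[2] = 2, b[3] = 2, b[4] = 4, b[5] = 1, b[6] = 0, b[7] = 1, b[8] = 1, b[9] = 2, b[10] = 3, b[11] = 0, b[12] = 3, b[13] = 3, b[14] = 1, b[15] = 4, b[16] = 0, b[17] = 4, b[18] = 4, b[19] = 3, b[20] = 2, b[21] = 0, b[22] = 2.
Since (b[21], b[22]) = (b[1], b[2]) = (0, 2) (two consecutive terms determine the rest), the sequence is periodic with period 20.
So b[1508] = b[1 + ((1508-1) mod 20)] = b[8] = 1.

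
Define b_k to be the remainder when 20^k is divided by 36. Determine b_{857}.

32

Listing terms: b_0 = 1,  b_1 = 20,  b_2 = 4,  b_3 = 8,  b_4 = 16,  b_5 = 32,  b_6 = 28,  b_7 = 20.
Since b_7 = b_1 = 20, the sequence is eventually periodic: after a pre-period of length 1 it cycles with period 6.
For k ≥ 1, b_k depends only on (k - 1) mod 6. (857 - 1) mod 6 = 4, so b_{857} = b_5 = 32.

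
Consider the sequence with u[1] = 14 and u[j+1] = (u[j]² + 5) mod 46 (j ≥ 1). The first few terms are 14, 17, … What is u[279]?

We have u[1] = 14; u[2] = 17; u[3] = 18; u[4] = 7; u[5] = 8; u[6] = 23; u[7] = 28; u[8] = 7.
Since u[8] = u[4] = 7, the sequence is eventually periodic: after a pre-period of length 3 it cycles with period 4.
For j ≥ 4, u[j] depends only on (j - 4) mod 4. (279 - 4) mod 4 = 3, so u[279] = u[7] = 28.

28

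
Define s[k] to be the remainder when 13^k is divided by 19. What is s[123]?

Listing terms: s[0] = 1; s[1] = 13; s[2] = 17; s[3] = 12; s[4] = 4; s[5] = 14; s[6] = 11; s[7] = 10; s[8] = 16; s[9] = 18; s[10] = 6; s[11] = 2; s[12] = 7; s[13] = 15; s[14] = 5; s[15] = 8; s[16] = 9; s[17] = 3; s[18] = 1.
Since s[18] = s[0] = 1, the sequence is periodic with period 18.
So s[123] = s[0 + ((123-0) mod 18)] = s[15] = 8.

8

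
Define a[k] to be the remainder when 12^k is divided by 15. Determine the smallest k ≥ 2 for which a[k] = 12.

5

Listing terms: a[1] = 12, a[2] = 9, a[3] = 3, a[4] = 6, a[5] = 12.
The sequence repeats with period 4.
The value 12 next appears (with k ≥ 2) at a[5].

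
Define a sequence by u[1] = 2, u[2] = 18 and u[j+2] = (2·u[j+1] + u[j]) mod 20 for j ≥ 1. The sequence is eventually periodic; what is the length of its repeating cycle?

Listing terms: u[1] = 2, u[2] = 18, u[3] = 18, u[4] = 14, u[5] = 6, u[6] = 6, u[7] = 18, u[8] = 2, u[9] = 2, u[10] = 6, u[11] = 14, u[12] = 14, u[13] = 2, u[14] = 18.
Since (u[13], u[14]) = (u[1], u[2]) = (2, 18) (two consecutive terms determine the rest), the sequence is periodic with period 12.

12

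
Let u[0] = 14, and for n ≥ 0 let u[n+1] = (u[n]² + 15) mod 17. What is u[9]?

Computing terms: u[0] = 14; u[1] = 7; u[2] = 13; u[3] = 14.
The sequence repeats with period 3.
So u[9] = u[0 + ((9-0) mod 3)] = u[0] = 14.

14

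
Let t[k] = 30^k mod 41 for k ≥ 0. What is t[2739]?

15

Listing terms: t[0] = 1,  t[1] = 30,  t[2] = 39,  t[3] = 22,  t[4] = 4,  t[5] = 38,  t[6] = 33,  t[7] = 6,  t[8] = 16,  t[9] = 29,  t[10] = 9,  t[11] = 24,  t[12] = 23,  t[13] = 34,  t[14] = 36,  t[15] = 14,  t[16] = 10,  t[17] = 13,  t[18] = 21,  t[19] = 15,  t[20] = 40,  t[21] = 11,  t[22] = 2,  t[23] = 19,  t[24] = 37,  t[25] = 3,  t[26] = 8,  t[27] = 35,  t[28] = 25,  t[29] = 12,  t[30] = 32,  t[31] = 17,  t[32] = 18,  t[33] = 7,  t[34] = 5,  t[35] = 27,  t[36] = 31,  t[37] = 28,  t[38] = 20,  t[39] = 26,  t[40] = 1.
Since t[40] = t[0] = 1, the sequence is periodic with period 40.
So t[2739] = t[0 + ((2739-0) mod 40)] = t[19] = 15.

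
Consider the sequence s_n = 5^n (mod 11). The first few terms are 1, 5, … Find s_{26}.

s_0 = 1; s_1 = 5; s_2 = 3; s_3 = 4; s_4 = 9; s_5 = 1.
The sequence repeats with period 5.
So s_{26} = s_{0 + ((26-0) mod 5)} = s_1 = 5.

5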